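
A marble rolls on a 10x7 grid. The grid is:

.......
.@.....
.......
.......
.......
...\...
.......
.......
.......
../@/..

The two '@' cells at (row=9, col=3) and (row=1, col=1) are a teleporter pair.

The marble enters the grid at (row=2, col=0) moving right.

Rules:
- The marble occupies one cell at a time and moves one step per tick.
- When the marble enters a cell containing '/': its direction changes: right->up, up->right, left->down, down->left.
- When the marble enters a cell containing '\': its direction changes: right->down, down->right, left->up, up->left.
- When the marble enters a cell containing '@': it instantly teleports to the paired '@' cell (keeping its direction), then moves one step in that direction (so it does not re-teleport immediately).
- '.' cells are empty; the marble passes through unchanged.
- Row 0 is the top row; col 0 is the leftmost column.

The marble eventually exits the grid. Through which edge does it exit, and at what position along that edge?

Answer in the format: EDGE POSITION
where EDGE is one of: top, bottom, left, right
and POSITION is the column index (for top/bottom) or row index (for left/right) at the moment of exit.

Step 1: enter (2,0), '.' pass, move right to (2,1)
Step 2: enter (2,1), '.' pass, move right to (2,2)
Step 3: enter (2,2), '.' pass, move right to (2,3)
Step 4: enter (2,3), '.' pass, move right to (2,4)
Step 5: enter (2,4), '.' pass, move right to (2,5)
Step 6: enter (2,5), '.' pass, move right to (2,6)
Step 7: enter (2,6), '.' pass, move right to (2,7)
Step 8: at (2,7) — EXIT via right edge, pos 2

Answer: right 2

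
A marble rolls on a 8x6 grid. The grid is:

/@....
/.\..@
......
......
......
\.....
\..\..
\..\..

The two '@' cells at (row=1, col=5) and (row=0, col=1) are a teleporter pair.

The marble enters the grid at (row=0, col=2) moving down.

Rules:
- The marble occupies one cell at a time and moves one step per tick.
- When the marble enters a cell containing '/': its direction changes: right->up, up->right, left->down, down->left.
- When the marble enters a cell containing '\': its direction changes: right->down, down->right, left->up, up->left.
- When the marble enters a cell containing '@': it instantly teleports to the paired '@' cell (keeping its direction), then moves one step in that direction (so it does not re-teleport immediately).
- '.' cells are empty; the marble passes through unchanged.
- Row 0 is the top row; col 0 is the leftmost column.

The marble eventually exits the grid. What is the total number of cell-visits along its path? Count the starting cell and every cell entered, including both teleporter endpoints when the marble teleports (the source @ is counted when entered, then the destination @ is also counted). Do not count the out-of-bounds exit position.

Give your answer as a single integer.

Answer: 10

Derivation:
Step 1: enter (0,2), '.' pass, move down to (1,2)
Step 2: enter (1,2), '\' deflects down->right, move right to (1,3)
Step 3: enter (1,3), '.' pass, move right to (1,4)
Step 4: enter (1,4), '.' pass, move right to (1,5)
Step 5: enter (1,5), '@' teleport (1,5)->(0,1), also enter (0,1), move right to (0,2)
Step 6: enter (0,2), '.' pass, move right to (0,3)
Step 7: enter (0,3), '.' pass, move right to (0,4)
Step 8: enter (0,4), '.' pass, move right to (0,5)
Step 9: enter (0,5), '.' pass, move right to (0,6)
Step 10: at (0,6) — EXIT via right edge, pos 0
Path length (cell visits): 10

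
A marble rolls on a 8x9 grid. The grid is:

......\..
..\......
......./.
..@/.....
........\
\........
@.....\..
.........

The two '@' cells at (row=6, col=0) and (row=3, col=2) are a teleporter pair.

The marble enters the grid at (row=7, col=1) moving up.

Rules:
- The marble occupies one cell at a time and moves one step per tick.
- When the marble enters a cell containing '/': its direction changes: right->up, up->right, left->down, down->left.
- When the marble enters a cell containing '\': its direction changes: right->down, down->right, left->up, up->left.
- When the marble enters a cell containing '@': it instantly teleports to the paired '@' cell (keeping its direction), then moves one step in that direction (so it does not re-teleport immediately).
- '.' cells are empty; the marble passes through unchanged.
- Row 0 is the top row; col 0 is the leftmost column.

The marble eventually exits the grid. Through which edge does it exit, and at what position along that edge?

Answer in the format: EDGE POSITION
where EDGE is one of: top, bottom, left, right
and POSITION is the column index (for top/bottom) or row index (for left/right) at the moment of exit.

Step 1: enter (7,1), '.' pass, move up to (6,1)
Step 2: enter (6,1), '.' pass, move up to (5,1)
Step 3: enter (5,1), '.' pass, move up to (4,1)
Step 4: enter (4,1), '.' pass, move up to (3,1)
Step 5: enter (3,1), '.' pass, move up to (2,1)
Step 6: enter (2,1), '.' pass, move up to (1,1)
Step 7: enter (1,1), '.' pass, move up to (0,1)
Step 8: enter (0,1), '.' pass, move up to (-1,1)
Step 9: at (-1,1) — EXIT via top edge, pos 1

Answer: top 1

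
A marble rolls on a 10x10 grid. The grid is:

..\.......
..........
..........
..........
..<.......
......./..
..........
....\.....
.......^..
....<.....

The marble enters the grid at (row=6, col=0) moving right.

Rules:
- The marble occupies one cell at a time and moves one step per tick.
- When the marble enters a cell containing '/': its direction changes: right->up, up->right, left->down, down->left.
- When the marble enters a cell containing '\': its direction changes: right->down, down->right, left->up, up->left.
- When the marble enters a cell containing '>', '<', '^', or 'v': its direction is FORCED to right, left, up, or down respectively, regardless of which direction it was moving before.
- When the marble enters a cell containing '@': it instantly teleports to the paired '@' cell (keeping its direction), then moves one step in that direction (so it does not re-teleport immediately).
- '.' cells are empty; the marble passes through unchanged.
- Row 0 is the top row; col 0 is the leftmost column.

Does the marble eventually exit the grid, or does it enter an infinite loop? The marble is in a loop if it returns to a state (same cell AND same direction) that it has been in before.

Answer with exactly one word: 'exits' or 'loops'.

Answer: exits

Derivation:
Step 1: enter (6,0), '.' pass, move right to (6,1)
Step 2: enter (6,1), '.' pass, move right to (6,2)
Step 3: enter (6,2), '.' pass, move right to (6,3)
Step 4: enter (6,3), '.' pass, move right to (6,4)
Step 5: enter (6,4), '.' pass, move right to (6,5)
Step 6: enter (6,5), '.' pass, move right to (6,6)
Step 7: enter (6,6), '.' pass, move right to (6,7)
Step 8: enter (6,7), '.' pass, move right to (6,8)
Step 9: enter (6,8), '.' pass, move right to (6,9)
Step 10: enter (6,9), '.' pass, move right to (6,10)
Step 11: at (6,10) — EXIT via right edge, pos 6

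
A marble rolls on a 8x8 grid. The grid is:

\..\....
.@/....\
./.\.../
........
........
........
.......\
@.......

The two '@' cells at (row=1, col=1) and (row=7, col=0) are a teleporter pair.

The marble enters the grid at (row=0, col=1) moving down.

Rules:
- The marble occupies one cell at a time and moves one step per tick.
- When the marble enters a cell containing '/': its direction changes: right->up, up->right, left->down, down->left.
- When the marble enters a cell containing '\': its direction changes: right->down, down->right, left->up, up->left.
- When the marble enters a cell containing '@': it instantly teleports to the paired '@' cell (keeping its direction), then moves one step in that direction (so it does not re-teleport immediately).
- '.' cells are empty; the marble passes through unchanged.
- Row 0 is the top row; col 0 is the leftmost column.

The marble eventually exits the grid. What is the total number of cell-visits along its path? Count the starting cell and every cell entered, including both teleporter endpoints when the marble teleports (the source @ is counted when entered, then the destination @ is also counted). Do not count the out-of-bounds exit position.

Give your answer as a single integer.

Step 1: enter (0,1), '.' pass, move down to (1,1)
Step 2: enter (1,1), '@' teleport (1,1)->(7,0), also enter (7,0), move down to (8,0)
Step 3: at (8,0) — EXIT via bottom edge, pos 0
Path length (cell visits): 3

Answer: 3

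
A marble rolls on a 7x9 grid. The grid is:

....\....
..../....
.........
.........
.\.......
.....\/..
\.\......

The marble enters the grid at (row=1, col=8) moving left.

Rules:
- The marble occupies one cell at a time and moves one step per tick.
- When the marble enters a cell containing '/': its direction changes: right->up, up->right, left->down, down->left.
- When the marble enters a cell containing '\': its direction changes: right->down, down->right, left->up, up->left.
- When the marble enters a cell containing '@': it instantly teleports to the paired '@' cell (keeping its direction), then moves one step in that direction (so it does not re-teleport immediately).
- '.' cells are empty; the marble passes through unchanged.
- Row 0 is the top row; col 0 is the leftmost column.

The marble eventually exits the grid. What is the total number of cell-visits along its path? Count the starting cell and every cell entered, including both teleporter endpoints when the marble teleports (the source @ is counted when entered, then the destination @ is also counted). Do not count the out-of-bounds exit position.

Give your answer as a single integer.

Step 1: enter (1,8), '.' pass, move left to (1,7)
Step 2: enter (1,7), '.' pass, move left to (1,6)
Step 3: enter (1,6), '.' pass, move left to (1,5)
Step 4: enter (1,5), '.' pass, move left to (1,4)
Step 5: enter (1,4), '/' deflects left->down, move down to (2,4)
Step 6: enter (2,4), '.' pass, move down to (3,4)
Step 7: enter (3,4), '.' pass, move down to (4,4)
Step 8: enter (4,4), '.' pass, move down to (5,4)
Step 9: enter (5,4), '.' pass, move down to (6,4)
Step 10: enter (6,4), '.' pass, move down to (7,4)
Step 11: at (7,4) — EXIT via bottom edge, pos 4
Path length (cell visits): 10

Answer: 10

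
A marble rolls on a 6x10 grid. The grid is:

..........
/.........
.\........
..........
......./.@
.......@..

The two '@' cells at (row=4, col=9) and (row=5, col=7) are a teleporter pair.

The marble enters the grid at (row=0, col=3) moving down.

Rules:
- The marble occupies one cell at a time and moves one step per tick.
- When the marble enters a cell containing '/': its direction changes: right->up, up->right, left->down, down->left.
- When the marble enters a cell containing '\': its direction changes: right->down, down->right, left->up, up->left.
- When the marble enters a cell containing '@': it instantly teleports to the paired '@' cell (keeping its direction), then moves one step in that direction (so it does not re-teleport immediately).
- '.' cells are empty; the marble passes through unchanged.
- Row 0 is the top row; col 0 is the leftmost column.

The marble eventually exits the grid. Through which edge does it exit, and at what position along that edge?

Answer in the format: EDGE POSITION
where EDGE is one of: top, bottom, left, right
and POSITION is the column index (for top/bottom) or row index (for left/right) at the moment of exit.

Step 1: enter (0,3), '.' pass, move down to (1,3)
Step 2: enter (1,3), '.' pass, move down to (2,3)
Step 3: enter (2,3), '.' pass, move down to (3,3)
Step 4: enter (3,3), '.' pass, move down to (4,3)
Step 5: enter (4,3), '.' pass, move down to (5,3)
Step 6: enter (5,3), '.' pass, move down to (6,3)
Step 7: at (6,3) — EXIT via bottom edge, pos 3

Answer: bottom 3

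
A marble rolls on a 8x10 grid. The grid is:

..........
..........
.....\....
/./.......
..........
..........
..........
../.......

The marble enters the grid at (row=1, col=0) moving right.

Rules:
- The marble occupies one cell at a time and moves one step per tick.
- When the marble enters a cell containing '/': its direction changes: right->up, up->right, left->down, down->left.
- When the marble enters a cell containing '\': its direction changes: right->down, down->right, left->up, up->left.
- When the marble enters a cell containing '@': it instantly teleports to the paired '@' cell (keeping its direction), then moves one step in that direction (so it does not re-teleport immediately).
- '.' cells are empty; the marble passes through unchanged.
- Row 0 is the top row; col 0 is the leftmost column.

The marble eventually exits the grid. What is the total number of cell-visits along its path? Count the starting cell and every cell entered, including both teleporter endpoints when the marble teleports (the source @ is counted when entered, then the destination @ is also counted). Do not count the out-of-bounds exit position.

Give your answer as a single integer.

Step 1: enter (1,0), '.' pass, move right to (1,1)
Step 2: enter (1,1), '.' pass, move right to (1,2)
Step 3: enter (1,2), '.' pass, move right to (1,3)
Step 4: enter (1,3), '.' pass, move right to (1,4)
Step 5: enter (1,4), '.' pass, move right to (1,5)
Step 6: enter (1,5), '.' pass, move right to (1,6)
Step 7: enter (1,6), '.' pass, move right to (1,7)
Step 8: enter (1,7), '.' pass, move right to (1,8)
Step 9: enter (1,8), '.' pass, move right to (1,9)
Step 10: enter (1,9), '.' pass, move right to (1,10)
Step 11: at (1,10) — EXIT via right edge, pos 1
Path length (cell visits): 10

Answer: 10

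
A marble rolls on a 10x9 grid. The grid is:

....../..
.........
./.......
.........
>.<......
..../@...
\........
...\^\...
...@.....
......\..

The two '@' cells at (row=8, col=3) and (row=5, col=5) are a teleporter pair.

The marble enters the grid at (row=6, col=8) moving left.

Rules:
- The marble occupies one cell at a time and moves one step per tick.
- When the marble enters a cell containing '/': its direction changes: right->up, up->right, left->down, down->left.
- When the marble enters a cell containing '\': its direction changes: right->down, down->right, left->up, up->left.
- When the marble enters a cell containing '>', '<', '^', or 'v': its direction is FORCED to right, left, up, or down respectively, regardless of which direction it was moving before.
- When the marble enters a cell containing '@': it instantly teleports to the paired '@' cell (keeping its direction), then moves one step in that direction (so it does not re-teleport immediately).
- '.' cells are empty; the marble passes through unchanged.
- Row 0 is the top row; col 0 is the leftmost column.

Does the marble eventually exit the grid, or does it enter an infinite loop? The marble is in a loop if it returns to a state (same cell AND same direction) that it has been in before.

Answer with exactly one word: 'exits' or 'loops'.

Answer: loops

Derivation:
Step 1: enter (6,8), '.' pass, move left to (6,7)
Step 2: enter (6,7), '.' pass, move left to (6,6)
Step 3: enter (6,6), '.' pass, move left to (6,5)
Step 4: enter (6,5), '.' pass, move left to (6,4)
Step 5: enter (6,4), '.' pass, move left to (6,3)
Step 6: enter (6,3), '.' pass, move left to (6,2)
Step 7: enter (6,2), '.' pass, move left to (6,1)
Step 8: enter (6,1), '.' pass, move left to (6,0)
Step 9: enter (6,0), '\' deflects left->up, move up to (5,0)
Step 10: enter (5,0), '.' pass, move up to (4,0)
Step 11: enter (4,0), '>' forces up->right, move right to (4,1)
Step 12: enter (4,1), '.' pass, move right to (4,2)
Step 13: enter (4,2), '<' forces right->left, move left to (4,1)
Step 14: enter (4,1), '.' pass, move left to (4,0)
Step 15: enter (4,0), '>' forces left->right, move right to (4,1)
Step 16: at (4,1) dir=right — LOOP DETECTED (seen before)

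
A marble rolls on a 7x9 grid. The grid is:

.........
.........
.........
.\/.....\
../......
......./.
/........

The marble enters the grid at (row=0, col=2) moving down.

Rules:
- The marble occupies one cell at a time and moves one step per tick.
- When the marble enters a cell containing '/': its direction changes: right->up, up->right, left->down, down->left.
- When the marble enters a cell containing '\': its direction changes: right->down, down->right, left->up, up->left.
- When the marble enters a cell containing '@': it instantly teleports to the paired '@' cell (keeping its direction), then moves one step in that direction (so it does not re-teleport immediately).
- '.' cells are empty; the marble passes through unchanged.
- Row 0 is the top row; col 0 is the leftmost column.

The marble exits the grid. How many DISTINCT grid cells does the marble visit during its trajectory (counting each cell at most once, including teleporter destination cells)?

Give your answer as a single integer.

Step 1: enter (0,2), '.' pass, move down to (1,2)
Step 2: enter (1,2), '.' pass, move down to (2,2)
Step 3: enter (2,2), '.' pass, move down to (3,2)
Step 4: enter (3,2), '/' deflects down->left, move left to (3,1)
Step 5: enter (3,1), '\' deflects left->up, move up to (2,1)
Step 6: enter (2,1), '.' pass, move up to (1,1)
Step 7: enter (1,1), '.' pass, move up to (0,1)
Step 8: enter (0,1), '.' pass, move up to (-1,1)
Step 9: at (-1,1) — EXIT via top edge, pos 1
Distinct cells visited: 8 (path length 8)

Answer: 8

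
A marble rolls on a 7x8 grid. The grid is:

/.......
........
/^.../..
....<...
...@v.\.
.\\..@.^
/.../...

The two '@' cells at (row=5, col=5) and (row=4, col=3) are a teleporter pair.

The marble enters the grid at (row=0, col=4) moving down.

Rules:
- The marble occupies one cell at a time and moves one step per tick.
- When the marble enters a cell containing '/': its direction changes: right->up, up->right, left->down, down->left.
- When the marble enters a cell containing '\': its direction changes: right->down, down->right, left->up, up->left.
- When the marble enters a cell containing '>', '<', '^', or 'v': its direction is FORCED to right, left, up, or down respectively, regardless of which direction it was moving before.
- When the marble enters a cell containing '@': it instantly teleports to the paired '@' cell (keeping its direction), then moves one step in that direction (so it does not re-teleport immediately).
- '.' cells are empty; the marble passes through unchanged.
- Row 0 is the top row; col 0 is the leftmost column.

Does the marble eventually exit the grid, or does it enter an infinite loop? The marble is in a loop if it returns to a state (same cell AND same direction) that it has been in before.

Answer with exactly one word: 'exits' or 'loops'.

Step 1: enter (0,4), '.' pass, move down to (1,4)
Step 2: enter (1,4), '.' pass, move down to (2,4)
Step 3: enter (2,4), '.' pass, move down to (3,4)
Step 4: enter (3,4), '<' forces down->left, move left to (3,3)
Step 5: enter (3,3), '.' pass, move left to (3,2)
Step 6: enter (3,2), '.' pass, move left to (3,1)
Step 7: enter (3,1), '.' pass, move left to (3,0)
Step 8: enter (3,0), '.' pass, move left to (3,-1)
Step 9: at (3,-1) — EXIT via left edge, pos 3

Answer: exits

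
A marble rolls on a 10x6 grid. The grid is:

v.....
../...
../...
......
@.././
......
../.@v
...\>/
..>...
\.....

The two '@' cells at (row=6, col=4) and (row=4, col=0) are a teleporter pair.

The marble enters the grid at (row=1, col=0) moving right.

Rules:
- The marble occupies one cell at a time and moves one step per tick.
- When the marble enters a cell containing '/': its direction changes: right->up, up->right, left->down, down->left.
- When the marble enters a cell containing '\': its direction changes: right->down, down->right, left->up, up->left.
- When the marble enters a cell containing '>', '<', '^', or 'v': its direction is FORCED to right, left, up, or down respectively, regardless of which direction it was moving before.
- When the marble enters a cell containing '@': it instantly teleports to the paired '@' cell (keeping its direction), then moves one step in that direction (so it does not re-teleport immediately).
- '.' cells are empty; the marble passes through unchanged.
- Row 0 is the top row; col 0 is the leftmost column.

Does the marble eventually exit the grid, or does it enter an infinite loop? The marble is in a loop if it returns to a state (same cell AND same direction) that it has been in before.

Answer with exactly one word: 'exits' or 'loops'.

Answer: exits

Derivation:
Step 1: enter (1,0), '.' pass, move right to (1,1)
Step 2: enter (1,1), '.' pass, move right to (1,2)
Step 3: enter (1,2), '/' deflects right->up, move up to (0,2)
Step 4: enter (0,2), '.' pass, move up to (-1,2)
Step 5: at (-1,2) — EXIT via top edge, pos 2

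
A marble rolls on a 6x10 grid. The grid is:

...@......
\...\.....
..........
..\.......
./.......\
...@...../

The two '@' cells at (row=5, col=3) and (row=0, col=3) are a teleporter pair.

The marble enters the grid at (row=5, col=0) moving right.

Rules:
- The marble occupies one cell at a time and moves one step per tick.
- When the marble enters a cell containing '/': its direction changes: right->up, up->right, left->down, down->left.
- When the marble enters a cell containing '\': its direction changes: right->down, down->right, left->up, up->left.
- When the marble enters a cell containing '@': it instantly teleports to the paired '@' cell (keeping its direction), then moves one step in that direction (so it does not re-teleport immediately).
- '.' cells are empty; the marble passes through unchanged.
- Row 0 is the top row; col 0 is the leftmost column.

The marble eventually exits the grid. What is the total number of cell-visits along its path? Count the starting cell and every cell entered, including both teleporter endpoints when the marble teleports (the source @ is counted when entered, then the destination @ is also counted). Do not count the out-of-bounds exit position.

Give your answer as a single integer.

Step 1: enter (5,0), '.' pass, move right to (5,1)
Step 2: enter (5,1), '.' pass, move right to (5,2)
Step 3: enter (5,2), '.' pass, move right to (5,3)
Step 4: enter (5,3), '@' teleport (5,3)->(0,3), also enter (0,3), move right to (0,4)
Step 5: enter (0,4), '.' pass, move right to (0,5)
Step 6: enter (0,5), '.' pass, move right to (0,6)
Step 7: enter (0,6), '.' pass, move right to (0,7)
Step 8: enter (0,7), '.' pass, move right to (0,8)
Step 9: enter (0,8), '.' pass, move right to (0,9)
Step 10: enter (0,9), '.' pass, move right to (0,10)
Step 11: at (0,10) — EXIT via right edge, pos 0
Path length (cell visits): 11

Answer: 11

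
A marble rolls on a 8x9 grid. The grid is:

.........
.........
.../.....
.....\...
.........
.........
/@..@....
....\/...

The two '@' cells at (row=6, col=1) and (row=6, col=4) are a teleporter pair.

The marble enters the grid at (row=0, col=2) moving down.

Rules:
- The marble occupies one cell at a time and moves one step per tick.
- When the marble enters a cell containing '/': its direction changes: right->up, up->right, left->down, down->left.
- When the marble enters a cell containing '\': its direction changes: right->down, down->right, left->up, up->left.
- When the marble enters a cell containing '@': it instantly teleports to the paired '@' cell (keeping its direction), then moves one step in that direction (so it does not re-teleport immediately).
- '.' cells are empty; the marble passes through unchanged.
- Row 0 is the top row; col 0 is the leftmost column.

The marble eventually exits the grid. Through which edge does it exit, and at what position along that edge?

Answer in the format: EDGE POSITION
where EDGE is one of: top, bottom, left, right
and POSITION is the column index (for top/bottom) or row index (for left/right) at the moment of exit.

Answer: bottom 2

Derivation:
Step 1: enter (0,2), '.' pass, move down to (1,2)
Step 2: enter (1,2), '.' pass, move down to (2,2)
Step 3: enter (2,2), '.' pass, move down to (3,2)
Step 4: enter (3,2), '.' pass, move down to (4,2)
Step 5: enter (4,2), '.' pass, move down to (5,2)
Step 6: enter (5,2), '.' pass, move down to (6,2)
Step 7: enter (6,2), '.' pass, move down to (7,2)
Step 8: enter (7,2), '.' pass, move down to (8,2)
Step 9: at (8,2) — EXIT via bottom edge, pos 2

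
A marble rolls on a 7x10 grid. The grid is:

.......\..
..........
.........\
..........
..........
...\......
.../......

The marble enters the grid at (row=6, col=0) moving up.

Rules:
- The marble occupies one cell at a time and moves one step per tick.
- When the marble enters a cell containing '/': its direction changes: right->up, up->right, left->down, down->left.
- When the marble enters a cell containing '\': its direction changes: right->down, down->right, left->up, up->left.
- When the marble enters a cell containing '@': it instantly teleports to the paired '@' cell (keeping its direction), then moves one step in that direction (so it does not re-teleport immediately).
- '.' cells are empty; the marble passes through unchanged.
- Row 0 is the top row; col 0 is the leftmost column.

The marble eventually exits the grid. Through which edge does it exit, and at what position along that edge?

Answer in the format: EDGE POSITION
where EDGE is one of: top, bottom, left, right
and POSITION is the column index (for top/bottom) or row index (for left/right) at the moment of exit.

Step 1: enter (6,0), '.' pass, move up to (5,0)
Step 2: enter (5,0), '.' pass, move up to (4,0)
Step 3: enter (4,0), '.' pass, move up to (3,0)
Step 4: enter (3,0), '.' pass, move up to (2,0)
Step 5: enter (2,0), '.' pass, move up to (1,0)
Step 6: enter (1,0), '.' pass, move up to (0,0)
Step 7: enter (0,0), '.' pass, move up to (-1,0)
Step 8: at (-1,0) — EXIT via top edge, pos 0

Answer: top 0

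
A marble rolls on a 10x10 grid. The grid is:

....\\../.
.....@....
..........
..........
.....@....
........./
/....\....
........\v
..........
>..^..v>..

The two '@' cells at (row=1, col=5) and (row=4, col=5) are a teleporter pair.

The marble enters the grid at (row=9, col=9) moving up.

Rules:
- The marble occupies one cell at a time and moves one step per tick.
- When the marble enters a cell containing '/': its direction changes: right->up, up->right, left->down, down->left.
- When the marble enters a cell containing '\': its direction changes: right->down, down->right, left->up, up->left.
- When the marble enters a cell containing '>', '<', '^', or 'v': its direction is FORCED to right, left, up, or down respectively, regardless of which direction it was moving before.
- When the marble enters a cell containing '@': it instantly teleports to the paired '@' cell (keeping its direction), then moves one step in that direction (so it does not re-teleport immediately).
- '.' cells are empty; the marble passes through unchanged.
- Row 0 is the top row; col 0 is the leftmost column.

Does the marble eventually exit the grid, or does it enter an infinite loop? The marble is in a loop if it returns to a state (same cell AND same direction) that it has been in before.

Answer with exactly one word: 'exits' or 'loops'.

Step 1: enter (9,9), '.' pass, move up to (8,9)
Step 2: enter (8,9), '.' pass, move up to (7,9)
Step 3: enter (7,9), 'v' forces up->down, move down to (8,9)
Step 4: enter (8,9), '.' pass, move down to (9,9)
Step 5: enter (9,9), '.' pass, move down to (10,9)
Step 6: at (10,9) — EXIT via bottom edge, pos 9

Answer: exits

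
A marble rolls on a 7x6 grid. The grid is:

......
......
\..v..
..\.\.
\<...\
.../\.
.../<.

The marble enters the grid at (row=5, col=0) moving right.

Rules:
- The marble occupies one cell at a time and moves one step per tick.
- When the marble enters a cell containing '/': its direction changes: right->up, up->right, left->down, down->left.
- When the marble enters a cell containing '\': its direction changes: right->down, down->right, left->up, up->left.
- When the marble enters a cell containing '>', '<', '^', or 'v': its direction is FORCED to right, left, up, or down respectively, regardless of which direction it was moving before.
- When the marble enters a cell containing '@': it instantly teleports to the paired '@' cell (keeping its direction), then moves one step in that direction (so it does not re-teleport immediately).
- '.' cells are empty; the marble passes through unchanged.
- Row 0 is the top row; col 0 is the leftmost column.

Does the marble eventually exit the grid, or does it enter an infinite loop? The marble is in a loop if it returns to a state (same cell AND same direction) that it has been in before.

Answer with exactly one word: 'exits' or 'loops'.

Step 1: enter (5,0), '.' pass, move right to (5,1)
Step 2: enter (5,1), '.' pass, move right to (5,2)
Step 3: enter (5,2), '.' pass, move right to (5,3)
Step 4: enter (5,3), '/' deflects right->up, move up to (4,3)
Step 5: enter (4,3), '.' pass, move up to (3,3)
Step 6: enter (3,3), '.' pass, move up to (2,3)
Step 7: enter (2,3), 'v' forces up->down, move down to (3,3)
Step 8: enter (3,3), '.' pass, move down to (4,3)
Step 9: enter (4,3), '.' pass, move down to (5,3)
Step 10: enter (5,3), '/' deflects down->left, move left to (5,2)
Step 11: enter (5,2), '.' pass, move left to (5,1)
Step 12: enter (5,1), '.' pass, move left to (5,0)
Step 13: enter (5,0), '.' pass, move left to (5,-1)
Step 14: at (5,-1) — EXIT via left edge, pos 5

Answer: exits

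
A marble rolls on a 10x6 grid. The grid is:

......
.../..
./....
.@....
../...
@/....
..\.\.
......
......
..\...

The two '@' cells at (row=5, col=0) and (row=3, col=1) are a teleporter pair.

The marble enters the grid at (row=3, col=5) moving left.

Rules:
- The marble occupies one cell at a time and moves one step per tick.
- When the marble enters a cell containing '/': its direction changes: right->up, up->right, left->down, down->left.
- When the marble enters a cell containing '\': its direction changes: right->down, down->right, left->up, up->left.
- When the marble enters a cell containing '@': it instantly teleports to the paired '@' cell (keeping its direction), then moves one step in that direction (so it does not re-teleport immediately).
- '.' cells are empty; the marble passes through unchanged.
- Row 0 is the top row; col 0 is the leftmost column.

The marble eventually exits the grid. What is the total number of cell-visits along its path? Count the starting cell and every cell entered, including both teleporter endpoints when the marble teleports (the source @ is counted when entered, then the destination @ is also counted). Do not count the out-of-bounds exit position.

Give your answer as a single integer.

Step 1: enter (3,5), '.' pass, move left to (3,4)
Step 2: enter (3,4), '.' pass, move left to (3,3)
Step 3: enter (3,3), '.' pass, move left to (3,2)
Step 4: enter (3,2), '.' pass, move left to (3,1)
Step 5: enter (3,1), '@' teleport (3,1)->(5,0), also enter (5,0), move left to (5,-1)
Step 6: at (5,-1) — EXIT via left edge, pos 5
Path length (cell visits): 6

Answer: 6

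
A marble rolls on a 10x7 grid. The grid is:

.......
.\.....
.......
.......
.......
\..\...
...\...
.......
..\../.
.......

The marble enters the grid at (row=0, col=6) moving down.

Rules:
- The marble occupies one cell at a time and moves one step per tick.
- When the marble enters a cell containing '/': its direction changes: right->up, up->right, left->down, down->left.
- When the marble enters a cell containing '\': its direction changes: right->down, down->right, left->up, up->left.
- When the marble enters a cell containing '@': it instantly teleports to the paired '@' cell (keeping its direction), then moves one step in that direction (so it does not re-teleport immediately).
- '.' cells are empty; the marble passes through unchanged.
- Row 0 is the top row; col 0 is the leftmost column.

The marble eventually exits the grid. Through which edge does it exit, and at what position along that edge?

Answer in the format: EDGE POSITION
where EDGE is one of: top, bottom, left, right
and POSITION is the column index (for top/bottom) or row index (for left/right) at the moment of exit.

Answer: bottom 6

Derivation:
Step 1: enter (0,6), '.' pass, move down to (1,6)
Step 2: enter (1,6), '.' pass, move down to (2,6)
Step 3: enter (2,6), '.' pass, move down to (3,6)
Step 4: enter (3,6), '.' pass, move down to (4,6)
Step 5: enter (4,6), '.' pass, move down to (5,6)
Step 6: enter (5,6), '.' pass, move down to (6,6)
Step 7: enter (6,6), '.' pass, move down to (7,6)
Step 8: enter (7,6), '.' pass, move down to (8,6)
Step 9: enter (8,6), '.' pass, move down to (9,6)
Step 10: enter (9,6), '.' pass, move down to (10,6)
Step 11: at (10,6) — EXIT via bottom edge, pos 6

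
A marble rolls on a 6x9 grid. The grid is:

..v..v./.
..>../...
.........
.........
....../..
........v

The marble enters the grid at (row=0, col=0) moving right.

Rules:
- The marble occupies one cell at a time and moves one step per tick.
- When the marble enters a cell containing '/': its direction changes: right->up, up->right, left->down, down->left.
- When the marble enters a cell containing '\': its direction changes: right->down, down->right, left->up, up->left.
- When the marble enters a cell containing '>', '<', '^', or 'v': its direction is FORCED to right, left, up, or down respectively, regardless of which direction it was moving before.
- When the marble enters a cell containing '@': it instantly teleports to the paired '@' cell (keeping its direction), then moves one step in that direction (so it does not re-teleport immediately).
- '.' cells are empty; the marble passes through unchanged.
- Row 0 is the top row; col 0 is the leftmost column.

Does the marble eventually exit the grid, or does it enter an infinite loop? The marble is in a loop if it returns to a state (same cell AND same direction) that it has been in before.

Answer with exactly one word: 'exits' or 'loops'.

Answer: loops

Derivation:
Step 1: enter (0,0), '.' pass, move right to (0,1)
Step 2: enter (0,1), '.' pass, move right to (0,2)
Step 3: enter (0,2), 'v' forces right->down, move down to (1,2)
Step 4: enter (1,2), '>' forces down->right, move right to (1,3)
Step 5: enter (1,3), '.' pass, move right to (1,4)
Step 6: enter (1,4), '.' pass, move right to (1,5)
Step 7: enter (1,5), '/' deflects right->up, move up to (0,5)
Step 8: enter (0,5), 'v' forces up->down, move down to (1,5)
Step 9: enter (1,5), '/' deflects down->left, move left to (1,4)
Step 10: enter (1,4), '.' pass, move left to (1,3)
Step 11: enter (1,3), '.' pass, move left to (1,2)
Step 12: enter (1,2), '>' forces left->right, move right to (1,3)
Step 13: at (1,3) dir=right — LOOP DETECTED (seen before)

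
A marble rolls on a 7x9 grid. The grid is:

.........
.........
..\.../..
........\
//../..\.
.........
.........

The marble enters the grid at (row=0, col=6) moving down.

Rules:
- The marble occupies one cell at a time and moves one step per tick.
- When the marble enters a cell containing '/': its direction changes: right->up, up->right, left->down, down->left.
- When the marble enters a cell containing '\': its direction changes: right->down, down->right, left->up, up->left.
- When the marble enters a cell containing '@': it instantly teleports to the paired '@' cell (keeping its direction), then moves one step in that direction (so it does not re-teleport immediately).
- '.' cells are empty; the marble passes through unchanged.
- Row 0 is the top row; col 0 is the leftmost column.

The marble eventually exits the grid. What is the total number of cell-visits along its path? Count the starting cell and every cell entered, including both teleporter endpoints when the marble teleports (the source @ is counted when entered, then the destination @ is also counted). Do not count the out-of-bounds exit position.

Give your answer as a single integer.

Step 1: enter (0,6), '.' pass, move down to (1,6)
Step 2: enter (1,6), '.' pass, move down to (2,6)
Step 3: enter (2,6), '/' deflects down->left, move left to (2,5)
Step 4: enter (2,5), '.' pass, move left to (2,4)
Step 5: enter (2,4), '.' pass, move left to (2,3)
Step 6: enter (2,3), '.' pass, move left to (2,2)
Step 7: enter (2,2), '\' deflects left->up, move up to (1,2)
Step 8: enter (1,2), '.' pass, move up to (0,2)
Step 9: enter (0,2), '.' pass, move up to (-1,2)
Step 10: at (-1,2) — EXIT via top edge, pos 2
Path length (cell visits): 9

Answer: 9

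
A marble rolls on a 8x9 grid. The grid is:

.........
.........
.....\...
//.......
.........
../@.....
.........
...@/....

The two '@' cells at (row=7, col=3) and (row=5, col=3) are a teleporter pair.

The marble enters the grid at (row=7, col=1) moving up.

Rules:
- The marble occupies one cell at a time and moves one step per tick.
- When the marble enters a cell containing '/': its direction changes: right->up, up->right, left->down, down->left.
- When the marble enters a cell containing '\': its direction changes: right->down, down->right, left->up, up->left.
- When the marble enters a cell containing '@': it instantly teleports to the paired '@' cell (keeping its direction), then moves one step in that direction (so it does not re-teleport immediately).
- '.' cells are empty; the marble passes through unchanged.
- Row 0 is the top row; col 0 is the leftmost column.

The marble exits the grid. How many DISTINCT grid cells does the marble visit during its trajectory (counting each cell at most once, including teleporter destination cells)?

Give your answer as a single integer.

Step 1: enter (7,1), '.' pass, move up to (6,1)
Step 2: enter (6,1), '.' pass, move up to (5,1)
Step 3: enter (5,1), '.' pass, move up to (4,1)
Step 4: enter (4,1), '.' pass, move up to (3,1)
Step 5: enter (3,1), '/' deflects up->right, move right to (3,2)
Step 6: enter (3,2), '.' pass, move right to (3,3)
Step 7: enter (3,3), '.' pass, move right to (3,4)
Step 8: enter (3,4), '.' pass, move right to (3,5)
Step 9: enter (3,5), '.' pass, move right to (3,6)
Step 10: enter (3,6), '.' pass, move right to (3,7)
Step 11: enter (3,7), '.' pass, move right to (3,8)
Step 12: enter (3,8), '.' pass, move right to (3,9)
Step 13: at (3,9) — EXIT via right edge, pos 3
Distinct cells visited: 12 (path length 12)

Answer: 12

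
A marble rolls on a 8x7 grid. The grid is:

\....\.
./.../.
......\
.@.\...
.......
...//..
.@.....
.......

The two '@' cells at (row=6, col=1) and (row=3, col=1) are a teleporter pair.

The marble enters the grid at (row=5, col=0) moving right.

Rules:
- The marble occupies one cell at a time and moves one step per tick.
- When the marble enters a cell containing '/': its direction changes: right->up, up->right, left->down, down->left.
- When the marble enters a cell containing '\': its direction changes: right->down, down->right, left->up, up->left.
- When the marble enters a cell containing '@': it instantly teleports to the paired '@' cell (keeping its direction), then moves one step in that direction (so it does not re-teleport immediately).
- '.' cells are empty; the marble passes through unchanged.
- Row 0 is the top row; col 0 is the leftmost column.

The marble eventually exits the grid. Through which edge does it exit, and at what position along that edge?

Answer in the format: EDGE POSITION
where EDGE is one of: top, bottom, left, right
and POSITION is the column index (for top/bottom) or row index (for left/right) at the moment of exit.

Answer: left 6

Derivation:
Step 1: enter (5,0), '.' pass, move right to (5,1)
Step 2: enter (5,1), '.' pass, move right to (5,2)
Step 3: enter (5,2), '.' pass, move right to (5,3)
Step 4: enter (5,3), '/' deflects right->up, move up to (4,3)
Step 5: enter (4,3), '.' pass, move up to (3,3)
Step 6: enter (3,3), '\' deflects up->left, move left to (3,2)
Step 7: enter (3,2), '.' pass, move left to (3,1)
Step 8: enter (3,1), '@' teleport (3,1)->(6,1), also enter (6,1), move left to (6,0)
Step 9: enter (6,0), '.' pass, move left to (6,-1)
Step 10: at (6,-1) — EXIT via left edge, pos 6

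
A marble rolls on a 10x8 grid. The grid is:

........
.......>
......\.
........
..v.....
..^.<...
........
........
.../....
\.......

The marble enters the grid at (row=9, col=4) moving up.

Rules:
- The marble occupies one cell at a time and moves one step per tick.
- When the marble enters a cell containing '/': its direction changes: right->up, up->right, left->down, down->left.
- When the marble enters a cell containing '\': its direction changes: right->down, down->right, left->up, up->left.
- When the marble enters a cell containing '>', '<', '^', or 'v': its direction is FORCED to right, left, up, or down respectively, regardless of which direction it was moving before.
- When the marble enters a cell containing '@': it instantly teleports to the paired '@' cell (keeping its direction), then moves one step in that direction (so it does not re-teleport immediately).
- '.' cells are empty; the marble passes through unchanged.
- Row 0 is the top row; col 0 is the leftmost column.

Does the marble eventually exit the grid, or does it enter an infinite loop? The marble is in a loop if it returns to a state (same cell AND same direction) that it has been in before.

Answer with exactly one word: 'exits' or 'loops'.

Step 1: enter (9,4), '.' pass, move up to (8,4)
Step 2: enter (8,4), '.' pass, move up to (7,4)
Step 3: enter (7,4), '.' pass, move up to (6,4)
Step 4: enter (6,4), '.' pass, move up to (5,4)
Step 5: enter (5,4), '<' forces up->left, move left to (5,3)
Step 6: enter (5,3), '.' pass, move left to (5,2)
Step 7: enter (5,2), '^' forces left->up, move up to (4,2)
Step 8: enter (4,2), 'v' forces up->down, move down to (5,2)
Step 9: enter (5,2), '^' forces down->up, move up to (4,2)
Step 10: at (4,2) dir=up — LOOP DETECTED (seen before)

Answer: loops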